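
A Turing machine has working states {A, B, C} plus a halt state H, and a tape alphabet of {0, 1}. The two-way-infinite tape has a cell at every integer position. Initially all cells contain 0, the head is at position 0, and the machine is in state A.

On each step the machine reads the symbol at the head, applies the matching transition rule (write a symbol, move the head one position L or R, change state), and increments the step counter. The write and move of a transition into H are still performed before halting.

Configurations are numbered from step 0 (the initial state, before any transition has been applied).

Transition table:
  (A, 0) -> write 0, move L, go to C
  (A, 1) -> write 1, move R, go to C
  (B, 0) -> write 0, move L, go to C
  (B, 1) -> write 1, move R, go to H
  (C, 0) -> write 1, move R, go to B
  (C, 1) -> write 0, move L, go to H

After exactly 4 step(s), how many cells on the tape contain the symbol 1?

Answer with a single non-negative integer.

Step 1: in state A at pos 0, read 0 -> (A,0)->write 0,move L,goto C. Now: state=C, head=-1, tape[-2..1]=0000 (head:  ^)
Step 2: in state C at pos -1, read 0 -> (C,0)->write 1,move R,goto B. Now: state=B, head=0, tape[-2..1]=0100 (head:   ^)
Step 3: in state B at pos 0, read 0 -> (B,0)->write 0,move L,goto C. Now: state=C, head=-1, tape[-2..1]=0100 (head:  ^)
Step 4: in state C at pos -1, read 1 -> (C,1)->write 0,move L,goto H. Now: state=H, head=-2, tape[-3..1]=00000 (head:  ^)
No cell contains 1 after step 4 -> 0 cell(s)

Answer: 0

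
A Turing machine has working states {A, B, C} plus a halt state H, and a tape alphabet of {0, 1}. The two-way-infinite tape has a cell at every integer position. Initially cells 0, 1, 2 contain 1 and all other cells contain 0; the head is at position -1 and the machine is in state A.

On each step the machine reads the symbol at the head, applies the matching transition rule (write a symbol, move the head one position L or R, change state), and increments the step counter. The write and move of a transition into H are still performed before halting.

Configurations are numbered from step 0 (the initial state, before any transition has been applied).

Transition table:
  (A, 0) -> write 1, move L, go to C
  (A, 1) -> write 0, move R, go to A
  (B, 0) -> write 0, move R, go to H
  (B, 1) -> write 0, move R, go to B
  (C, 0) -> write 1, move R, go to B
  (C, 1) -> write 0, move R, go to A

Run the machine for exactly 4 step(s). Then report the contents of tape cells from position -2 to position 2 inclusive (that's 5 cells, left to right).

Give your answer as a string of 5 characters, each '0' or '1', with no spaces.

Step 1: in state A at pos -1, read 0 -> (A,0)->write 1,move L,goto C. Now: state=C, head=-2, tape[-3..3]=0011110 (head:  ^)
Step 2: in state C at pos -2, read 0 -> (C,0)->write 1,move R,goto B. Now: state=B, head=-1, tape[-3..3]=0111110 (head:   ^)
Step 3: in state B at pos -1, read 1 -> (B,1)->write 0,move R,goto B. Now: state=B, head=0, tape[-3..3]=0101110 (head:    ^)
Step 4: in state B at pos 0, read 1 -> (B,1)->write 0,move R,goto B. Now: state=B, head=1, tape[-3..3]=0100110 (head:     ^)

Answer: 10011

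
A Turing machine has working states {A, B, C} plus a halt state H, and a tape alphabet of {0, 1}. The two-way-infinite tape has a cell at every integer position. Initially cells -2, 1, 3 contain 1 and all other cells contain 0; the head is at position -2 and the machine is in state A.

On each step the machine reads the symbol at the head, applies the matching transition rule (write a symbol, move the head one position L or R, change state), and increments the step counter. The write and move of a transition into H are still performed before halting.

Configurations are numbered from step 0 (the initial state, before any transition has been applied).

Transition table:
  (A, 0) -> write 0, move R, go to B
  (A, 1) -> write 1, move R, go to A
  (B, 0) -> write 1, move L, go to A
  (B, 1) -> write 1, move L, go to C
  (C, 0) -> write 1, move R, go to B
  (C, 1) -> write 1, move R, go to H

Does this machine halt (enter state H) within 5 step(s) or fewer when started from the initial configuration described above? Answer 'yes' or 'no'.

Step 1: in state A at pos -2, read 1 -> (A,1)->write 1,move R,goto A. Now: state=A, head=-1, tape[-3..4]=01001010 (head:   ^)
Step 2: in state A at pos -1, read 0 -> (A,0)->write 0,move R,goto B. Now: state=B, head=0, tape[-3..4]=01001010 (head:    ^)
Step 3: in state B at pos 0, read 0 -> (B,0)->write 1,move L,goto A. Now: state=A, head=-1, tape[-3..4]=01011010 (head:   ^)
Step 4: in state A at pos -1, read 0 -> (A,0)->write 0,move R,goto B. Now: state=B, head=0, tape[-3..4]=01011010 (head:    ^)
Step 5: in state B at pos 0, read 1 -> (B,1)->write 1,move L,goto C. Now: state=C, head=-1, tape[-3..4]=01011010 (head:   ^)
After 5 step(s): state = C (not H) -> not halted within 5 -> no

Answer: no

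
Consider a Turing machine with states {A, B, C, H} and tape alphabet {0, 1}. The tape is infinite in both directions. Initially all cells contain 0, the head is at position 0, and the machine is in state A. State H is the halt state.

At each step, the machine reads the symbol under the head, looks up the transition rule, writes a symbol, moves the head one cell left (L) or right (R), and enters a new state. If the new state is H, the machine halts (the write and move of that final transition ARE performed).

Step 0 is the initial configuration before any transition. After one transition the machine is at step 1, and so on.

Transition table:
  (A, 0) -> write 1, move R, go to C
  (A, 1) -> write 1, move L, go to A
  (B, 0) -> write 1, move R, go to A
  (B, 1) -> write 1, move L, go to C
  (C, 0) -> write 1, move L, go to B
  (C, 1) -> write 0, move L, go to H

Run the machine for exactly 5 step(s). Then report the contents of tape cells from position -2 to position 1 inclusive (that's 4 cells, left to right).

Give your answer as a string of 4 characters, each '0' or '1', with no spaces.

Step 1: in state A at pos 0, read 0 -> (A,0)->write 1,move R,goto C. Now: state=C, head=1, tape[-1..2]=0100 (head:   ^)
Step 2: in state C at pos 1, read 0 -> (C,0)->write 1,move L,goto B. Now: state=B, head=0, tape[-1..2]=0110 (head:  ^)
Step 3: in state B at pos 0, read 1 -> (B,1)->write 1,move L,goto C. Now: state=C, head=-1, tape[-2..2]=00110 (head:  ^)
Step 4: in state C at pos -1, read 0 -> (C,0)->write 1,move L,goto B. Now: state=B, head=-2, tape[-3..2]=001110 (head:  ^)
Step 5: in state B at pos -2, read 0 -> (B,0)->write 1,move R,goto A. Now: state=A, head=-1, tape[-3..2]=011110 (head:   ^)

Answer: 1111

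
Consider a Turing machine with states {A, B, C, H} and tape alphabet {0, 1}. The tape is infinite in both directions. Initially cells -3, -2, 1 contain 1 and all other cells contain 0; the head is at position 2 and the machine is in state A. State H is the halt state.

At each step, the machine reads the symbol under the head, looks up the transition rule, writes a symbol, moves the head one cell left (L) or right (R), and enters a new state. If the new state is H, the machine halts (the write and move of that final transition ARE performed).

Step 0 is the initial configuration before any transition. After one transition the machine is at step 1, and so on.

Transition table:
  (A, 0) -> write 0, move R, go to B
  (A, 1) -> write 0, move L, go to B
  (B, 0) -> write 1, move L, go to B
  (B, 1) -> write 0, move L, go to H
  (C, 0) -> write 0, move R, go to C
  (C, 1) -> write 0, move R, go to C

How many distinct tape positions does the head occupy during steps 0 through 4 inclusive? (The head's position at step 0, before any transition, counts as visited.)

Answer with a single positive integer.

Step 1: in state A at pos 2, read 0 -> (A,0)->write 0,move R,goto B. Now: state=B, head=3, tape[-4..4]=011001000 (head:        ^)
Step 2: in state B at pos 3, read 0 -> (B,0)->write 1,move L,goto B. Now: state=B, head=2, tape[-4..4]=011001010 (head:       ^)
Step 3: in state B at pos 2, read 0 -> (B,0)->write 1,move L,goto B. Now: state=B, head=1, tape[-4..4]=011001110 (head:      ^)
Step 4: in state B at pos 1, read 1 -> (B,1)->write 0,move L,goto H. Now: state=H, head=0, tape[-4..4]=011000110 (head:     ^)
Head positions at steps 0..4: starting at 2, distinct positions visited = {0, 1, 2, 3} -> 4 position(s)

Answer: 4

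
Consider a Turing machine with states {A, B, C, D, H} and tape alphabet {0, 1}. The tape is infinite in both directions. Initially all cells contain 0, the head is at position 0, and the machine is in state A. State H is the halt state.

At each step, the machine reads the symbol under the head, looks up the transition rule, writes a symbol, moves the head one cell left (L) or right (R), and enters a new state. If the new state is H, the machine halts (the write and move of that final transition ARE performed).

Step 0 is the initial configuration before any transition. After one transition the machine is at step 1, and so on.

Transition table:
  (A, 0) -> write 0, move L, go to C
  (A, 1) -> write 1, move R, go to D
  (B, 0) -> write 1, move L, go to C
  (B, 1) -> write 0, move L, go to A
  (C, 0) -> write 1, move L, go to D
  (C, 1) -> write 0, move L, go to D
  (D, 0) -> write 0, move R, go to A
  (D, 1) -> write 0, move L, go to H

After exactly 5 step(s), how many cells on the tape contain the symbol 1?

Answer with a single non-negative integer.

Step 1: in state A at pos 0, read 0 -> (A,0)->write 0,move L,goto C. Now: state=C, head=-1, tape[-2..1]=0000 (head:  ^)
Step 2: in state C at pos -1, read 0 -> (C,0)->write 1,move L,goto D. Now: state=D, head=-2, tape[-3..1]=00100 (head:  ^)
Step 3: in state D at pos -2, read 0 -> (D,0)->write 0,move R,goto A. Now: state=A, head=-1, tape[-3..1]=00100 (head:   ^)
Step 4: in state A at pos -1, read 1 -> (A,1)->write 1,move R,goto D. Now: state=D, head=0, tape[-3..1]=00100 (head:    ^)
Step 5: in state D at pos 0, read 0 -> (D,0)->write 0,move R,goto A. Now: state=A, head=1, tape[-3..2]=001000 (head:     ^)
Cells containing 1 after step 5: {-1} -> 1 cell(s)

Answer: 1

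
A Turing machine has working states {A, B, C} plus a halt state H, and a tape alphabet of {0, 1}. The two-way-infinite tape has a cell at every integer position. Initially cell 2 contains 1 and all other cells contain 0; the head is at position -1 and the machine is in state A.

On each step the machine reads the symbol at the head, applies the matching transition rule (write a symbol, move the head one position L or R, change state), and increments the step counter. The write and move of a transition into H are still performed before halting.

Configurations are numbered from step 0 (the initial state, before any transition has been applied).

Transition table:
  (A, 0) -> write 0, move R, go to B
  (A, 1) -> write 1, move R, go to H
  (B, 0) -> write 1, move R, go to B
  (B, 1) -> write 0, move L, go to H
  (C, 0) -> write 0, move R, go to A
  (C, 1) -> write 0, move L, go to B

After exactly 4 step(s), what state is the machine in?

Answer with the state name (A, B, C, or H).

Answer: H

Derivation:
Step 1: in state A at pos -1, read 0 -> (A,0)->write 0,move R,goto B. Now: state=B, head=0, tape[-2..3]=000010 (head:   ^)
Step 2: in state B at pos 0, read 0 -> (B,0)->write 1,move R,goto B. Now: state=B, head=1, tape[-2..3]=001010 (head:    ^)
Step 3: in state B at pos 1, read 0 -> (B,0)->write 1,move R,goto B. Now: state=B, head=2, tape[-2..3]=001110 (head:     ^)
Step 4: in state B at pos 2, read 1 -> (B,1)->write 0,move L,goto H. Now: state=H, head=1, tape[-2..3]=001100 (head:    ^)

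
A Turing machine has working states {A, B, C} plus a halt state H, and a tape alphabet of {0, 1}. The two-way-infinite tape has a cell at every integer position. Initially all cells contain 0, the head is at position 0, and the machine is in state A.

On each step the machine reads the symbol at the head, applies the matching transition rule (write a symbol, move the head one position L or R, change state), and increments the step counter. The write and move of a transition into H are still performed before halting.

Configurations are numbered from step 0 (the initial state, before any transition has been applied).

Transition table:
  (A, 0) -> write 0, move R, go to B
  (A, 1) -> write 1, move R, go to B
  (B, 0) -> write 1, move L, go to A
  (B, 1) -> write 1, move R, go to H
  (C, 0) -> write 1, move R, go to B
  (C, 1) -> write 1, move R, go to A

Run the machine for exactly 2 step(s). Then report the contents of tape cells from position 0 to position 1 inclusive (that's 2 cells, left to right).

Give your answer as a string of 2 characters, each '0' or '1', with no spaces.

Step 1: in state A at pos 0, read 0 -> (A,0)->write 0,move R,goto B. Now: state=B, head=1, tape[-1..2]=0000 (head:   ^)
Step 2: in state B at pos 1, read 0 -> (B,0)->write 1,move L,goto A. Now: state=A, head=0, tape[-1..2]=0010 (head:  ^)

Answer: 01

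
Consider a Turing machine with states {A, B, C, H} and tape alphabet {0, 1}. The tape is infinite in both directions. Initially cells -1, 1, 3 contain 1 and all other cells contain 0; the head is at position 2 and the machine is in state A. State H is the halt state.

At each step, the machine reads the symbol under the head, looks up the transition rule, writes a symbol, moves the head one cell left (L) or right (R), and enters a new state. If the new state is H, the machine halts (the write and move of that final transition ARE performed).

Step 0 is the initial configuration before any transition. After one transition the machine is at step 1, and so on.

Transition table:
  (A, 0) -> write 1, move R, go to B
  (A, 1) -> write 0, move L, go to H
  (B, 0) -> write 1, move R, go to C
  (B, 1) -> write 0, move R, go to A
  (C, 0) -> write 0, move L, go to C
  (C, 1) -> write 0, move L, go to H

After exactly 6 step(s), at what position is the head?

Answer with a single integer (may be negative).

Answer: 4

Derivation:
Step 1: in state A at pos 2, read 0 -> (A,0)->write 1,move R,goto B. Now: state=B, head=3, tape[-2..4]=0101110 (head:      ^)
Step 2: in state B at pos 3, read 1 -> (B,1)->write 0,move R,goto A. Now: state=A, head=4, tape[-2..5]=01011000 (head:       ^)
Step 3: in state A at pos 4, read 0 -> (A,0)->write 1,move R,goto B. Now: state=B, head=5, tape[-2..6]=010110100 (head:        ^)
Step 4: in state B at pos 5, read 0 -> (B,0)->write 1,move R,goto C. Now: state=C, head=6, tape[-2..7]=0101101100 (head:         ^)
Step 5: in state C at pos 6, read 0 -> (C,0)->write 0,move L,goto C. Now: state=C, head=5, tape[-2..7]=0101101100 (head:        ^)
Step 6: in state C at pos 5, read 1 -> (C,1)->write 0,move L,goto H. Now: state=H, head=4, tape[-2..7]=0101101000 (head:       ^)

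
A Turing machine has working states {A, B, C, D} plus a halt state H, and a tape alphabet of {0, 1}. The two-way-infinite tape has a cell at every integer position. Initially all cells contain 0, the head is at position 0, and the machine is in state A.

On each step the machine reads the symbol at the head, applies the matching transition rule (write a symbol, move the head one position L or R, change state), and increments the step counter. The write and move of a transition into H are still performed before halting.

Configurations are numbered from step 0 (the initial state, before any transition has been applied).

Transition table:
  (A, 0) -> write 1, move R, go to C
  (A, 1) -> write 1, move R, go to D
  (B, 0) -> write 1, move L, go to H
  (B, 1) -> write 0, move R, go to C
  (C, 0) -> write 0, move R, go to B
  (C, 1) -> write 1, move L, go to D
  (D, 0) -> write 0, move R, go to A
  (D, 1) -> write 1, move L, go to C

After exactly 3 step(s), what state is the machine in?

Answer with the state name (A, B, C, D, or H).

Step 1: in state A at pos 0, read 0 -> (A,0)->write 1,move R,goto C. Now: state=C, head=1, tape[-1..2]=0100 (head:   ^)
Step 2: in state C at pos 1, read 0 -> (C,0)->write 0,move R,goto B. Now: state=B, head=2, tape[-1..3]=01000 (head:    ^)
Step 3: in state B at pos 2, read 0 -> (B,0)->write 1,move L,goto H. Now: state=H, head=1, tape[-1..3]=01010 (head:   ^)

Answer: H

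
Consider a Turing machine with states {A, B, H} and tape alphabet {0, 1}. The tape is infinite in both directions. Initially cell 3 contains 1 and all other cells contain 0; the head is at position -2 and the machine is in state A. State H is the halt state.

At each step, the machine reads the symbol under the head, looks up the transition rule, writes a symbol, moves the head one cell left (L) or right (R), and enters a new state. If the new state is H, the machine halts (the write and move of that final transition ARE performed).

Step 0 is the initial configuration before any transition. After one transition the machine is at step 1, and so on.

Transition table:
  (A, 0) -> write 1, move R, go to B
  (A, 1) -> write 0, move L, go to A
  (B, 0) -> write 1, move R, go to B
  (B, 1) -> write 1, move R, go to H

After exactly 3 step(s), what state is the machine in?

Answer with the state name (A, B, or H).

Answer: B

Derivation:
Step 1: in state A at pos -2, read 0 -> (A,0)->write 1,move R,goto B. Now: state=B, head=-1, tape[-3..4]=01000010 (head:   ^)
Step 2: in state B at pos -1, read 0 -> (B,0)->write 1,move R,goto B. Now: state=B, head=0, tape[-3..4]=01100010 (head:    ^)
Step 3: in state B at pos 0, read 0 -> (B,0)->write 1,move R,goto B. Now: state=B, head=1, tape[-3..4]=01110010 (head:     ^)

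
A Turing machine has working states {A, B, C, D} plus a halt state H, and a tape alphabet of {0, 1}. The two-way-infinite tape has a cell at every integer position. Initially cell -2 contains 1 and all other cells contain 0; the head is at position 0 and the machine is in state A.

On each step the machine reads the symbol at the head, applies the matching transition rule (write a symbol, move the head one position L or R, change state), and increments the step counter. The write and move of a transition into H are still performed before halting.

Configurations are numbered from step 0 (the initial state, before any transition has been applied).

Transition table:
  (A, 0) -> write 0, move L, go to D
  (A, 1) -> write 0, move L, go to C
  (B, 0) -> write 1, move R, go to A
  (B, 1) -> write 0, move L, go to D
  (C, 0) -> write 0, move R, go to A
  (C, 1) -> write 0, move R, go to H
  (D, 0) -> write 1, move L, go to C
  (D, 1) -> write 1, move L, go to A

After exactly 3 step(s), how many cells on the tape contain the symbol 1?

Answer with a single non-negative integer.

Step 1: in state A at pos 0, read 0 -> (A,0)->write 0,move L,goto D. Now: state=D, head=-1, tape[-3..1]=01000 (head:   ^)
Step 2: in state D at pos -1, read 0 -> (D,0)->write 1,move L,goto C. Now: state=C, head=-2, tape[-3..1]=01100 (head:  ^)
Step 3: in state C at pos -2, read 1 -> (C,1)->write 0,move R,goto H. Now: state=H, head=-1, tape[-3..1]=00100 (head:   ^)
Cells containing 1 after step 3: {-1} -> 1 cell(s)

Answer: 1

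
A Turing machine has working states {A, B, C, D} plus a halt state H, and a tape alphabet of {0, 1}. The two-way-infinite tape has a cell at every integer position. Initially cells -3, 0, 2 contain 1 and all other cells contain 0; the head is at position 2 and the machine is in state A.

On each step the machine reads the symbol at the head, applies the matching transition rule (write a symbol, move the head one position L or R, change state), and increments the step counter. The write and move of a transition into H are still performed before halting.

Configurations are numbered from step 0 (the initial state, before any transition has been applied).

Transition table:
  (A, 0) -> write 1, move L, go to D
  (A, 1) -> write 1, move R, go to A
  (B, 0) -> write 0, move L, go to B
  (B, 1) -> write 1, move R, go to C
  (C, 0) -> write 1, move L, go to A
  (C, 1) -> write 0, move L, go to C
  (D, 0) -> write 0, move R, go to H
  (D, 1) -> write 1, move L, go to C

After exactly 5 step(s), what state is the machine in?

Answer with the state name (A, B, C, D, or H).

Step 1: in state A at pos 2, read 1 -> (A,1)->write 1,move R,goto A. Now: state=A, head=3, tape[-4..4]=010010100 (head:        ^)
Step 2: in state A at pos 3, read 0 -> (A,0)->write 1,move L,goto D. Now: state=D, head=2, tape[-4..4]=010010110 (head:       ^)
Step 3: in state D at pos 2, read 1 -> (D,1)->write 1,move L,goto C. Now: state=C, head=1, tape[-4..4]=010010110 (head:      ^)
Step 4: in state C at pos 1, read 0 -> (C,0)->write 1,move L,goto A. Now: state=A, head=0, tape[-4..4]=010011110 (head:     ^)
Step 5: in state A at pos 0, read 1 -> (A,1)->write 1,move R,goto A. Now: state=A, head=1, tape[-4..4]=010011110 (head:      ^)

Answer: A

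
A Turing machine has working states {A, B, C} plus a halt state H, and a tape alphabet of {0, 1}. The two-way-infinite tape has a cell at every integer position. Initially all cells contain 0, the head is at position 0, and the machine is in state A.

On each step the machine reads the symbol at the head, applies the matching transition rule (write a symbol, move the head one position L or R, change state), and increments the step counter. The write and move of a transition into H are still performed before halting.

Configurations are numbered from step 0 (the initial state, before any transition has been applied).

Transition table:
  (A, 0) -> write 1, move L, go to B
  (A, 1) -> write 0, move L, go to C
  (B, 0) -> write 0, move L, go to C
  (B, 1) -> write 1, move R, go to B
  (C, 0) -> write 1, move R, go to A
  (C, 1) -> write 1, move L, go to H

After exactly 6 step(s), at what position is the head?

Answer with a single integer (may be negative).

Step 1: in state A at pos 0, read 0 -> (A,0)->write 1,move L,goto B. Now: state=B, head=-1, tape[-2..1]=0010 (head:  ^)
Step 2: in state B at pos -1, read 0 -> (B,0)->write 0,move L,goto C. Now: state=C, head=-2, tape[-3..1]=00010 (head:  ^)
Step 3: in state C at pos -2, read 0 -> (C,0)->write 1,move R,goto A. Now: state=A, head=-1, tape[-3..1]=01010 (head:   ^)
Step 4: in state A at pos -1, read 0 -> (A,0)->write 1,move L,goto B. Now: state=B, head=-2, tape[-3..1]=01110 (head:  ^)
Step 5: in state B at pos -2, read 1 -> (B,1)->write 1,move R,goto B. Now: state=B, head=-1, tape[-3..1]=01110 (head:   ^)
Step 6: in state B at pos -1, read 1 -> (B,1)->write 1,move R,goto B. Now: state=B, head=0, tape[-3..1]=01110 (head:    ^)

Answer: 0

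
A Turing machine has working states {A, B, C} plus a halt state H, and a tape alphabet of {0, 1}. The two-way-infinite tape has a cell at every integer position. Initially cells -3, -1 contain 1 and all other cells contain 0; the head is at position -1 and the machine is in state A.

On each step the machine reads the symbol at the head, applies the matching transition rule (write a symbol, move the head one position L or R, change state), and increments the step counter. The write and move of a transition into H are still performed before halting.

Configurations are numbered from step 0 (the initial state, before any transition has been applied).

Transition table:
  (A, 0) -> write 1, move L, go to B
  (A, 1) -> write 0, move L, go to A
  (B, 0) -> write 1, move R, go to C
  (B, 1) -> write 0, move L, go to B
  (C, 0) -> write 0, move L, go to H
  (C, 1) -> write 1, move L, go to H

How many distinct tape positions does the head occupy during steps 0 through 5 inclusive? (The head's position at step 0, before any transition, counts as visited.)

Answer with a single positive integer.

Step 1: in state A at pos -1, read 1 -> (A,1)->write 0,move L,goto A. Now: state=A, head=-2, tape[-4..0]=01000 (head:   ^)
Step 2: in state A at pos -2, read 0 -> (A,0)->write 1,move L,goto B. Now: state=B, head=-3, tape[-4..0]=01100 (head:  ^)
Step 3: in state B at pos -3, read 1 -> (B,1)->write 0,move L,goto B. Now: state=B, head=-4, tape[-5..0]=000100 (head:  ^)
Step 4: in state B at pos -4, read 0 -> (B,0)->write 1,move R,goto C. Now: state=C, head=-3, tape[-5..0]=010100 (head:   ^)
Step 5: in state C at pos -3, read 0 -> (C,0)->write 0,move L,goto H. Now: state=H, head=-4, tape[-5..0]=010100 (head:  ^)
Head positions at steps 0..5: starting at -1, distinct positions visited = {-4, -3, -2, -1} -> 4 position(s)

Answer: 4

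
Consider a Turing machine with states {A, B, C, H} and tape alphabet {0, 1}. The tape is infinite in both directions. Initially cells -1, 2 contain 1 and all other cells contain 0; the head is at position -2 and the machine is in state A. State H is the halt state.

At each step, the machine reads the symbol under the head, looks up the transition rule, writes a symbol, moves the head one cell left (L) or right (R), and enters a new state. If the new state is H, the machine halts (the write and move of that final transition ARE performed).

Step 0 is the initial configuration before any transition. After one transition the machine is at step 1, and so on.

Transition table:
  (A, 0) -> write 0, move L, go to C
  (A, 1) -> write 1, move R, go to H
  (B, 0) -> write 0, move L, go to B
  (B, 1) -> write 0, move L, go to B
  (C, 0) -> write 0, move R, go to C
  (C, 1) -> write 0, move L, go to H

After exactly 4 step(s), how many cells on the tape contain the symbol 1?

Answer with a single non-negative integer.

Step 1: in state A at pos -2, read 0 -> (A,0)->write 0,move L,goto C. Now: state=C, head=-3, tape[-4..3]=00010010 (head:  ^)
Step 2: in state C at pos -3, read 0 -> (C,0)->write 0,move R,goto C. Now: state=C, head=-2, tape[-4..3]=00010010 (head:   ^)
Step 3: in state C at pos -2, read 0 -> (C,0)->write 0,move R,goto C. Now: state=C, head=-1, tape[-4..3]=00010010 (head:    ^)
Step 4: in state C at pos -1, read 1 -> (C,1)->write 0,move L,goto H. Now: state=H, head=-2, tape[-4..3]=00000010 (head:   ^)
Cells containing 1 after step 4: {2} -> 1 cell(s)

Answer: 1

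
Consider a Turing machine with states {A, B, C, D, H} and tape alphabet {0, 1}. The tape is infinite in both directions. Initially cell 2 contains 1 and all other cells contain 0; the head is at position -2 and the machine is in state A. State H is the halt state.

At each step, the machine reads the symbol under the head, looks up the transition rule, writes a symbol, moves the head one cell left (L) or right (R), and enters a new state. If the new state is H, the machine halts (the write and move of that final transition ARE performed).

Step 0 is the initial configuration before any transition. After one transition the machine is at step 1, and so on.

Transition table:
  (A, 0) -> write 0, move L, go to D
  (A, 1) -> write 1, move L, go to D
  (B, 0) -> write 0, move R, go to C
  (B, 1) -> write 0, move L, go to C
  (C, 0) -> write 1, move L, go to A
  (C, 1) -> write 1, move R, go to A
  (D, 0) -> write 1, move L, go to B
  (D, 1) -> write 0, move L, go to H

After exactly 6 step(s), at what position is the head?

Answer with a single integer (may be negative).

Step 1: in state A at pos -2, read 0 -> (A,0)->write 0,move L,goto D. Now: state=D, head=-3, tape[-4..3]=00000010 (head:  ^)
Step 2: in state D at pos -3, read 0 -> (D,0)->write 1,move L,goto B. Now: state=B, head=-4, tape[-5..3]=001000010 (head:  ^)
Step 3: in state B at pos -4, read 0 -> (B,0)->write 0,move R,goto C. Now: state=C, head=-3, tape[-5..3]=001000010 (head:   ^)
Step 4: in state C at pos -3, read 1 -> (C,1)->write 1,move R,goto A. Now: state=A, head=-2, tape[-5..3]=001000010 (head:    ^)
Step 5: in state A at pos -2, read 0 -> (A,0)->write 0,move L,goto D. Now: state=D, head=-3, tape[-5..3]=001000010 (head:   ^)
Step 6: in state D at pos -3, read 1 -> (D,1)->write 0,move L,goto H. Now: state=H, head=-4, tape[-5..3]=000000010 (head:  ^)

Answer: -4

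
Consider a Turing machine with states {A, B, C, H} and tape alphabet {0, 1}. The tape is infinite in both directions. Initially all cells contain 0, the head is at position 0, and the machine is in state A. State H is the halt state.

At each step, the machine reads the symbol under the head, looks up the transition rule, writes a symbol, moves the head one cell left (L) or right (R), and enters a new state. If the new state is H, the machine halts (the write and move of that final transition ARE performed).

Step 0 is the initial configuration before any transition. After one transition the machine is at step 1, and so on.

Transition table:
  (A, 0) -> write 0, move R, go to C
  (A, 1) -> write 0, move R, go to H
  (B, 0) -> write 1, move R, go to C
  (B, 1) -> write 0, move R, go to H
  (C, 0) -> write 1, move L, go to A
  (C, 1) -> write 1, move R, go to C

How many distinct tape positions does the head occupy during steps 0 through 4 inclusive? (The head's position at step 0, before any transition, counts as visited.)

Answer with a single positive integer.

Answer: 3

Derivation:
Step 1: in state A at pos 0, read 0 -> (A,0)->write 0,move R,goto C. Now: state=C, head=1, tape[-1..2]=0000 (head:   ^)
Step 2: in state C at pos 1, read 0 -> (C,0)->write 1,move L,goto A. Now: state=A, head=0, tape[-1..2]=0010 (head:  ^)
Step 3: in state A at pos 0, read 0 -> (A,0)->write 0,move R,goto C. Now: state=C, head=1, tape[-1..2]=0010 (head:   ^)
Step 4: in state C at pos 1, read 1 -> (C,1)->write 1,move R,goto C. Now: state=C, head=2, tape[-1..3]=00100 (head:    ^)
Head positions at steps 0..4: starting at 0, distinct positions visited = {0, 1, 2} -> 3 position(s)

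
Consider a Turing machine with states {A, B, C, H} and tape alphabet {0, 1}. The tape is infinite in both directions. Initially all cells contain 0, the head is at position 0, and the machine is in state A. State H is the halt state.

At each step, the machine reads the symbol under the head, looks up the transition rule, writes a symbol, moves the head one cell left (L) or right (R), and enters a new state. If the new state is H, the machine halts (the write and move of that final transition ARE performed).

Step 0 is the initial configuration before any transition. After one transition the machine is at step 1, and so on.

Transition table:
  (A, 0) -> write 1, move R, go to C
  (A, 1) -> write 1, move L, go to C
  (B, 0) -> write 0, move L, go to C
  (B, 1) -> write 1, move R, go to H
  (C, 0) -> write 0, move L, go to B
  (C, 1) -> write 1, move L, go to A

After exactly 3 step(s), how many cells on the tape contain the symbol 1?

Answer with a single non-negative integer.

Answer: 1

Derivation:
Step 1: in state A at pos 0, read 0 -> (A,0)->write 1,move R,goto C. Now: state=C, head=1, tape[-1..2]=0100 (head:   ^)
Step 2: in state C at pos 1, read 0 -> (C,0)->write 0,move L,goto B. Now: state=B, head=0, tape[-1..2]=0100 (head:  ^)
Step 3: in state B at pos 0, read 1 -> (B,1)->write 1,move R,goto H. Now: state=H, head=1, tape[-1..2]=0100 (head:   ^)
Cells containing 1 after step 3: {0} -> 1 cell(s)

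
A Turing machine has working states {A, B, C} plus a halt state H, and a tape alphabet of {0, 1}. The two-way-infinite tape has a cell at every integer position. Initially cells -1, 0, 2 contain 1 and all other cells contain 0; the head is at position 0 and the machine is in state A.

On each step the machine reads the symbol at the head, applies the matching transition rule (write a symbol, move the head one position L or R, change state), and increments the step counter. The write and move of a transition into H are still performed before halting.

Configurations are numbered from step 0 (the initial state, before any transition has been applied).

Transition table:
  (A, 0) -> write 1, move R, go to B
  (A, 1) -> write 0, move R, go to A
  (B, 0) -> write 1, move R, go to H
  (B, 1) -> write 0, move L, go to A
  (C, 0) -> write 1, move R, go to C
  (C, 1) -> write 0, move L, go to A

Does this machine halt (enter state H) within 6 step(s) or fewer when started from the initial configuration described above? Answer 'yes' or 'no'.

Step 1: in state A at pos 0, read 1 -> (A,1)->write 0,move R,goto A. Now: state=A, head=1, tape[-2..3]=010010 (head:    ^)
Step 2: in state A at pos 1, read 0 -> (A,0)->write 1,move R,goto B. Now: state=B, head=2, tape[-2..3]=010110 (head:     ^)
Step 3: in state B at pos 2, read 1 -> (B,1)->write 0,move L,goto A. Now: state=A, head=1, tape[-2..3]=010100 (head:    ^)
Step 4: in state A at pos 1, read 1 -> (A,1)->write 0,move R,goto A. Now: state=A, head=2, tape[-2..3]=010000 (head:     ^)
Step 5: in state A at pos 2, read 0 -> (A,0)->write 1,move R,goto B. Now: state=B, head=3, tape[-2..4]=0100100 (head:      ^)
Step 6: in state B at pos 3, read 0 -> (B,0)->write 1,move R,goto H. Now: state=H, head=4, tape[-2..5]=01001100 (head:       ^)
State H reached at step 6; 6 <= 6 -> yes

Answer: yes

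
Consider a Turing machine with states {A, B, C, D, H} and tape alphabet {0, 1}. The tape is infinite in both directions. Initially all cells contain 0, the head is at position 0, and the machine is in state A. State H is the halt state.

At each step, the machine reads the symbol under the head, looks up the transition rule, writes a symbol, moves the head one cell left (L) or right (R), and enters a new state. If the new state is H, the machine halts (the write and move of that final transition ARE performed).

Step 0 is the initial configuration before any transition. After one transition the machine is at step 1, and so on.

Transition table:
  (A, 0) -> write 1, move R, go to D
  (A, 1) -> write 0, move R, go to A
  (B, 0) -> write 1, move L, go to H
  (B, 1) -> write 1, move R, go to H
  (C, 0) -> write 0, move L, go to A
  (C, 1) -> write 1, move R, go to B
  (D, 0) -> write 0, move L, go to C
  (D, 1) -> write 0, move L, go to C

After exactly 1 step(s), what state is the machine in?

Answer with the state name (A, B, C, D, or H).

Step 1: in state A at pos 0, read 0 -> (A,0)->write 1,move R,goto D. Now: state=D, head=1, tape[-1..2]=0100 (head:   ^)

Answer: D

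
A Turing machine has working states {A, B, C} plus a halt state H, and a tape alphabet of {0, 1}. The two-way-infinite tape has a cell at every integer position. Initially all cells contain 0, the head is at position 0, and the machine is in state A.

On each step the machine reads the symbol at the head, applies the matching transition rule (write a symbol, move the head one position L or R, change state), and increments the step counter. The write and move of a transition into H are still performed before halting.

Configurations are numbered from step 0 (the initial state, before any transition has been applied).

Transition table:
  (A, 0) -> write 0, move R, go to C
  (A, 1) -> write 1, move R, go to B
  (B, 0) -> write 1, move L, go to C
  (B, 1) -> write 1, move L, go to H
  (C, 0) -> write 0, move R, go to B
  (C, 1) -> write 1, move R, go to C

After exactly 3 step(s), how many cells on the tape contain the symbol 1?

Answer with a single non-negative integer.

Answer: 1

Derivation:
Step 1: in state A at pos 0, read 0 -> (A,0)->write 0,move R,goto C. Now: state=C, head=1, tape[-1..2]=0000 (head:   ^)
Step 2: in state C at pos 1, read 0 -> (C,0)->write 0,move R,goto B. Now: state=B, head=2, tape[-1..3]=00000 (head:    ^)
Step 3: in state B at pos 2, read 0 -> (B,0)->write 1,move L,goto C. Now: state=C, head=1, tape[-1..3]=00010 (head:   ^)
Cells containing 1 after step 3: {2} -> 1 cell(s)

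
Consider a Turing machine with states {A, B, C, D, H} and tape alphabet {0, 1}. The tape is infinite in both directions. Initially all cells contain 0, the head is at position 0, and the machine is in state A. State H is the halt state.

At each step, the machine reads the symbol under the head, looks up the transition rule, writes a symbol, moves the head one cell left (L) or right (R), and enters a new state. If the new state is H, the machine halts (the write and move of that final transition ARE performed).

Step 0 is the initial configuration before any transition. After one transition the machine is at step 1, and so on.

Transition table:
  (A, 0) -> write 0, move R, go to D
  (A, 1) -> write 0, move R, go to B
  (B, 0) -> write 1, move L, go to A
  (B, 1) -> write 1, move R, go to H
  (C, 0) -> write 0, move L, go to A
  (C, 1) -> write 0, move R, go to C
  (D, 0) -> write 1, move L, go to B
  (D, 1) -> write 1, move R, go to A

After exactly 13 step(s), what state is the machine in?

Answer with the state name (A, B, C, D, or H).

Step 1: in state A at pos 0, read 0 -> (A,0)->write 0,move R,goto D. Now: state=D, head=1, tape[-1..2]=0000 (head:   ^)
Step 2: in state D at pos 1, read 0 -> (D,0)->write 1,move L,goto B. Now: state=B, head=0, tape[-1..2]=0010 (head:  ^)
Step 3: in state B at pos 0, read 0 -> (B,0)->write 1,move L,goto A. Now: state=A, head=-1, tape[-2..2]=00110 (head:  ^)
Step 4: in state A at pos -1, read 0 -> (A,0)->write 0,move R,goto D. Now: state=D, head=0, tape[-2..2]=00110 (head:   ^)
Step 5: in state D at pos 0, read 1 -> (D,1)->write 1,move R,goto A. Now: state=A, head=1, tape[-2..2]=00110 (head:    ^)
Step 6: in state A at pos 1, read 1 -> (A,1)->write 0,move R,goto B. Now: state=B, head=2, tape[-2..3]=001000 (head:     ^)
Step 7: in state B at pos 2, read 0 -> (B,0)->write 1,move L,goto A. Now: state=A, head=1, tape[-2..3]=001010 (head:    ^)
Step 8: in state A at pos 1, read 0 -> (A,0)->write 0,move R,goto D. Now: state=D, head=2, tape[-2..3]=001010 (head:     ^)
Step 9: in state D at pos 2, read 1 -> (D,1)->write 1,move R,goto A. Now: state=A, head=3, tape[-2..4]=0010100 (head:      ^)
Step 10: in state A at pos 3, read 0 -> (A,0)->write 0,move R,goto D. Now: state=D, head=4, tape[-2..5]=00101000 (head:       ^)
Step 11: in state D at pos 4, read 0 -> (D,0)->write 1,move L,goto B. Now: state=B, head=3, tape[-2..5]=00101010 (head:      ^)
Step 12: in state B at pos 3, read 0 -> (B,0)->write 1,move L,goto A. Now: state=A, head=2, tape[-2..5]=00101110 (head:     ^)
Step 13: in state A at pos 2, read 1 -> (A,1)->write 0,move R,goto B. Now: state=B, head=3, tape[-2..5]=00100110 (head:      ^)

Answer: B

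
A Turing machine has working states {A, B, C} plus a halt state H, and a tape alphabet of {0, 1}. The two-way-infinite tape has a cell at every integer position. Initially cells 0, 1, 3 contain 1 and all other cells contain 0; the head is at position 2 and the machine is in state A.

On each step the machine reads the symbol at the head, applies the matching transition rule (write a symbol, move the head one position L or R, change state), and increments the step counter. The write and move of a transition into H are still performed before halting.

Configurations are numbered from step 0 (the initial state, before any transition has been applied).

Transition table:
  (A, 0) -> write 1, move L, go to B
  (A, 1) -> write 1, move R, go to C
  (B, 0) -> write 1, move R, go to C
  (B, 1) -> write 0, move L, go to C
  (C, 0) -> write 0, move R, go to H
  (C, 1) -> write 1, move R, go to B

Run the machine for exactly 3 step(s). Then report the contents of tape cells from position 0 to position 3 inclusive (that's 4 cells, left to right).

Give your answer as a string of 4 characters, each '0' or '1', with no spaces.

Step 1: in state A at pos 2, read 0 -> (A,0)->write 1,move L,goto B. Now: state=B, head=1, tape[-1..4]=011110 (head:   ^)
Step 2: in state B at pos 1, read 1 -> (B,1)->write 0,move L,goto C. Now: state=C, head=0, tape[-1..4]=010110 (head:  ^)
Step 3: in state C at pos 0, read 1 -> (C,1)->write 1,move R,goto B. Now: state=B, head=1, tape[-1..4]=010110 (head:   ^)

Answer: 1011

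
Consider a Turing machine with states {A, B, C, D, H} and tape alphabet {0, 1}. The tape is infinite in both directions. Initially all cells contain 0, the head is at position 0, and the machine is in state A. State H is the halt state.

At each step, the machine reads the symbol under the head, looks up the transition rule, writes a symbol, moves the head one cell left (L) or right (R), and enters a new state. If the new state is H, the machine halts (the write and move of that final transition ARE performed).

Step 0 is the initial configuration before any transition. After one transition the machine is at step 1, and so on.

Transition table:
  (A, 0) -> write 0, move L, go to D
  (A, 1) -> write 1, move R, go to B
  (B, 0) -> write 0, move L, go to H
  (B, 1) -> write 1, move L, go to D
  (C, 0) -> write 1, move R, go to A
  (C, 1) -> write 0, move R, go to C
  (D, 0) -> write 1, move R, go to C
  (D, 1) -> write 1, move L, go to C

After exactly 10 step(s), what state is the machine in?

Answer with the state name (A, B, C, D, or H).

Answer: C

Derivation:
Step 1: in state A at pos 0, read 0 -> (A,0)->write 0,move L,goto D. Now: state=D, head=-1, tape[-2..1]=0000 (head:  ^)
Step 2: in state D at pos -1, read 0 -> (D,0)->write 1,move R,goto C. Now: state=C, head=0, tape[-2..1]=0100 (head:   ^)
Step 3: in state C at pos 0, read 0 -> (C,0)->write 1,move R,goto A. Now: state=A, head=1, tape[-2..2]=01100 (head:    ^)
Step 4: in state A at pos 1, read 0 -> (A,0)->write 0,move L,goto D. Now: state=D, head=0, tape[-2..2]=01100 (head:   ^)
Step 5: in state D at pos 0, read 1 -> (D,1)->write 1,move L,goto C. Now: state=C, head=-1, tape[-2..2]=01100 (head:  ^)
Step 6: in state C at pos -1, read 1 -> (C,1)->write 0,move R,goto C. Now: state=C, head=0, tape[-2..2]=00100 (head:   ^)
Step 7: in state C at pos 0, read 1 -> (C,1)->write 0,move R,goto C. Now: state=C, head=1, tape[-2..2]=00000 (head:    ^)
Step 8: in state C at pos 1, read 0 -> (C,0)->write 1,move R,goto A. Now: state=A, head=2, tape[-2..3]=000100 (head:     ^)
Step 9: in state A at pos 2, read 0 -> (A,0)->write 0,move L,goto D. Now: state=D, head=1, tape[-2..3]=000100 (head:    ^)
Step 10: in state D at pos 1, read 1 -> (D,1)->write 1,move L,goto C. Now: state=C, head=0, tape[-2..3]=000100 (head:   ^)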